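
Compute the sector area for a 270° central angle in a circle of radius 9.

Sector area = πr² × θ/360
= π × 9² × 3/4
= π × 81 × 3/4
= 243*pi/4

243*pi/4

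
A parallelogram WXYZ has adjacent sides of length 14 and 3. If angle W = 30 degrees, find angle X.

In a parallelogram, consecutive angles are supplementary (sum to 180°).
angle X = 180 - angle W
angle X = 180 - 30
angle X = 150 degrees

150 degrees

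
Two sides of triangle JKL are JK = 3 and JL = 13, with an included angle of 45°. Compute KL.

When two sides and the included angle are known, the law of cosines gives the third side.
c^2 = a^2 + b^2 - 2ab cos(C) generalizes the Pythagorean theorem to non-right triangles.
Here: KL^2 = 9 + 169 - 78*(sqrt(2)/2) = 178 - 39*sqrt(2)
KL = sqrt(178 - 39*sqrt(2))

sqrt(178 - 39*sqrt(2))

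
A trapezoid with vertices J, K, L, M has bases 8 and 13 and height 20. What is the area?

Area = (8 + 13) * 20 / 2 = 420 / 2 = 210

210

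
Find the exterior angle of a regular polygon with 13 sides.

Each exterior angle of a regular n-gon is 360 / n.
For n = 13: 360 / 13 = 360/13 degrees.

360/13 degrees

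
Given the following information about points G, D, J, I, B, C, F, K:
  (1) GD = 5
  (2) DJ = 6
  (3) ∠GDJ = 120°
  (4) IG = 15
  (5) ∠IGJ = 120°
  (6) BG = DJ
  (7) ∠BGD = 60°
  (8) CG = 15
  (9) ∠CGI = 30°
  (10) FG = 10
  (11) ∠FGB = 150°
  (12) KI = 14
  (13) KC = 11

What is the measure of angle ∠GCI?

Step 1: By the law of cosines on triangle CGI: CI² = 15² + 15² − 2·15·15·cos(30°) = 60.29, so CI ≈ 7.76.
Step 2: By the inverse law of cosines on triangle GCI: cos(∠GCI) = (15² + 7.76² − 15²) / (2·15·7.76) = 60.29/232.94 = 0.2588, so ∠GCI = 75°.

Therefore, the measure of angle ∠GCI = 75°.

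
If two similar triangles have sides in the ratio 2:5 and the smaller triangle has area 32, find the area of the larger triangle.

Area ratio = (2/5)^2 = 4/25. Area of the larger triangle = 32 * 25/4 = 200.

200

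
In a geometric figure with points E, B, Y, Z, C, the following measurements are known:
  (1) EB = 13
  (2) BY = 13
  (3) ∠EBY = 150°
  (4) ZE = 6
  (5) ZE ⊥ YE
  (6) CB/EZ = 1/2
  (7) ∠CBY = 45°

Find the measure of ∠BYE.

Step 1: By the law of cosines on triangle YBE: YE² = 13² + 13² − 2·13·13·cos(150°) = 630.72, so YE ≈ 25.11.
Step 2: By the inverse law of cosines on triangle BYE: cos(∠BYE) = (13² + 25.11² − 13²) / (2·13·25.11) = 630.72/652.97 = 0.9659, so ∠BYE = 15°.

Therefore, the measure of angle ∠BYE = 15°.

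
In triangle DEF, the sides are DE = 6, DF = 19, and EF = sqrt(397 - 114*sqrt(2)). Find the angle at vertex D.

By the inverse law of cosines: cos(D) = (DE² + DF² - EF²) / (2 × DE × DF)
cos(D) = (6² + 19² - (sqrt(397 - 114*sqrt(2)))²) / (2 × 6 × 19)
cos(D) = (36 + 361 - (397 - 114*sqrt(2))) / 228
cos(D) = sqrt(2)/2
D = arccos(sqrt(2)/2) = 45°

45°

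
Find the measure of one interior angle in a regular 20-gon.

Each interior angle of a regular n-gon is (n - 2) * 180 / n.
For n = 20: (20 - 2) * 180 / 20 = 3240/20 = 162 degrees.

162 degrees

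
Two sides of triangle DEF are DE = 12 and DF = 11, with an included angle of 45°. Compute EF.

By the law of cosines: EF^2 = DE^2 + DF^2 - 2*DE*DF*cos(D)
EF^2 = 12^2 + 11^2 - 2*12*11*cos(45°)
EF^2 = 144 + 121 - 264*(sqrt(2)/2)
EF^2 = 265 - 132*sqrt(2)
EF = sqrt(265 - 132*sqrt(2))

sqrt(265 - 132*sqrt(2))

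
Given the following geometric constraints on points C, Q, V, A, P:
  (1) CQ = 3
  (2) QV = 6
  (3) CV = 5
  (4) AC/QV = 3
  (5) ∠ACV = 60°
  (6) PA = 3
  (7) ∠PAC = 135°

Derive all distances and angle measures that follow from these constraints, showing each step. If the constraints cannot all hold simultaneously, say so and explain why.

The constraints are consistent.

From the given relations:
  AC = 3·QV = 3·6 = 18

Step 1: From CA = 18, AP = 3, and ∠CAP = 135°, by the law of cosines:
  CP² = CA² + AP² - 2·CA·AP·cos(135°) = 324 + 9 + 76.37 = 409.4
  CP ≈ 20.23

Step 2: From VC = 5, CA = 18, and ∠VCA = 60°, by the law of cosines:
  VA² = VC² + CA² - 2·VC·CA·cos(60°) = 25 + 324 - 90 = 259
  VA ≈ 16.09

Step 3: From CQ = 3, CV = 5, QV = 6, by the inverse law of cosines:
  cos(∠QCV) = (CQ² + CV² - QV²) / (2·CQ·CV)
  ∠QCV = 93.82°

Step 4: From QC = 3, QV = 6, CV = 5, by the inverse law of cosines:
  cos(∠CQV) = (QC² + QV² - CV²) / (2·QC·QV)
  ∠CQV = 56.25°

Step 5: From VC = 5, VQ = 6, CQ = 3, by the inverse law of cosines:
  cos(∠CVQ) = (VC² + VQ² - CQ²) / (2·VC·VQ)
  ∠CVQ = 29.93°

Step 6: From CA = 18, CP = 20.23, AP = 3, by the inverse law of cosines:
  cos(∠ACP) = (CA² + CP² - AP²) / (2·CA·CP)
  ∠ACP = 6.02°

Step 7: From VA = 16.09, VC = 5, AC = 18, by the inverse law of cosines:
  cos(∠AVC) = (VA² + VC² - AC²) / (2·VA·VC)
  ∠AVC = 104.39°

Step 8: From AC = 18, AV = 16.09, CV = 5, by the inverse law of cosines:
  cos(∠CAV) = (AC² + AV² - CV²) / (2·AC·AV)
  ∠CAV = 15.61°

Step 9: From PA = 3, PC = 20.23, AC = 18, by the inverse law of cosines:
  cos(∠APC) = (PA² + PC² - AC²) / (2·PA·PC)
  ∠APC = 38.98°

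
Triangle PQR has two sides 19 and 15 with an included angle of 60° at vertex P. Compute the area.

When two sides and the included angle are known, the area formula is (1/2)ab sin(C).
The height from one side to the opposite vertex is 15 sin(60°) = 15*sqrt(3)/2.
Area = (1/2) * 19 * 15*sqrt(3)/2 = 285*sqrt(3)/4.

285*sqrt(3)/4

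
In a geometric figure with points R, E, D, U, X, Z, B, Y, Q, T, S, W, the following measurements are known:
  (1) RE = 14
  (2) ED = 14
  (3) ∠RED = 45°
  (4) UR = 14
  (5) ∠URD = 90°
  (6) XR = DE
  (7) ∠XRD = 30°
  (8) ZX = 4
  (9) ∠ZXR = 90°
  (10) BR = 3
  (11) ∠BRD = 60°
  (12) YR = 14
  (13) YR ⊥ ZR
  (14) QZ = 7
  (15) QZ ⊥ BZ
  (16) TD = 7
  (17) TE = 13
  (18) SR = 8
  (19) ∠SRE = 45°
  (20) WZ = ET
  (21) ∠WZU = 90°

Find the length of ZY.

From the given relations: XR = DE = 14.
Step 1: By the law of cosines on triangle ZXR: ZR² = 4² + 14² − 2·4·14·cos(90°) = 212, so ZR = 2·√53.
Step 2: By the law of cosines on triangle ZRY: ZY² = (2·√53)² + 14² − 2·2·√53·14·cos(90°) = 408, so ZY = 2·√102.

Therefore, the length of ZY = 2·√102.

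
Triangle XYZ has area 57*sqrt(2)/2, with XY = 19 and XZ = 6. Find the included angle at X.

Area = (1/2) * a * b * sin(C)
sin(C) = 2 * Area / (a * b)
sin(C) = 2 * 57*sqrt(2)/2 / (19 * 6)
sin(C) = sqrt(2)/2
C = arcsin(sqrt(2)/2) = 45°
Since sin(180° - C) = sin(C), the obtuse angle 135° gives the same area, so C = 45° or C = 135°.

45° or 135°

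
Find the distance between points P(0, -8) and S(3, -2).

d = sqrt((3)^2 + (6)^2) = sqrt(45) = 3*sqrt(5)

3*sqrt(5)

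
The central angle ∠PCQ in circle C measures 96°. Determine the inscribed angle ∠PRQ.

Inscribed angle = 96° / 2 = 48° (inscribed angle theorem).

48°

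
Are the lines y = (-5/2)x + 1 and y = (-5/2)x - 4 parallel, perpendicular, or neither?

Slope of line 1: m1 = -5/2
Slope of line 2: m2 = -5/2
Two lines are parallel if and only if they have equal slopes (or both are vertical).
Here m1 = m2 = -5/2, confirming the lines are parallel.

Parallel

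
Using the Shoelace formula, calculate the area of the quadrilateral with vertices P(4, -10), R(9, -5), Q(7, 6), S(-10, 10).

Shoelace: sum of cross terms = 349, Area = (1/2)|349| = 349/2

349/2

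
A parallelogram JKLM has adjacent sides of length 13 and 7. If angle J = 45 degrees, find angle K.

Consecutive angles are supplementary: angle K = 180 - 45 = 135 degrees.

135 degrees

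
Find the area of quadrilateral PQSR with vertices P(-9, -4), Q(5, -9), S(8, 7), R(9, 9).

Using the Shoelace formula for a quadrilateral (vertices in order):
Area = (1/2)|sum of (x_i * y_(i+1) - x_(i+1) * y_i)|
Terms: (-9*-9 - 5*-4) = 101, (5*7 - 8*-9) = 107, (8*9 - 9*7) = 9, (9*-4 - -9*9) = 45
Sum = 262
Area = (1/2)(262) = 131

131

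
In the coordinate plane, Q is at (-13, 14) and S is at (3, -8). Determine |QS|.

d = sqrt((16)^2 + (-22)^2) = sqrt(740) = 2*sqrt(185)

2*sqrt(185)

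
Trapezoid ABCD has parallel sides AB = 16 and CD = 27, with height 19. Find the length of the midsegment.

midsegment = (16 + 27) / 2 = 43 / 2 = 43/2

43/2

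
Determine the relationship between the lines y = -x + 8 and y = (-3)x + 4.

Slope of line 1: m1 = -1
Slope of line 2: m2 = -3
m1 != m2 (-1 != -3), so not parallel.
m1 * m2 = (-1) * (-3) = 3 != -1, so not perpendicular.
The lines are neither parallel nor perpendicular.

Neither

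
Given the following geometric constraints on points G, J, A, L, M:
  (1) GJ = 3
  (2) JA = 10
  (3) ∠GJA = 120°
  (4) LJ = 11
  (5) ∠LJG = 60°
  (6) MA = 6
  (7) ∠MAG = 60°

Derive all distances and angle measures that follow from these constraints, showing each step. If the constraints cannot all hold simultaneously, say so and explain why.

The constraints are consistent.

Step 1: From GJ = 3, JA = 10, and ∠GJA = 120°, by the law of cosines:
  GA² = GJ² + JA² - 2·GJ·JA·cos(120°) = 9 + 100 + 30 = 139
  GA = √139

Step 2: From GJ = 3, JL = 11, and ∠GJL = 60°, by the law of cosines:
  GL² = GJ² + JL² - 2·GJ·JL·cos(60°) = 9 + 121 - 33 = 97
  GL = √97

Step 3: From GA = √139, AM = 6, and ∠GAM = 60°, by the law of cosines:
  GM² = GA² + AM² - 2·GA·AM·cos(60°) = 139 + 36 - 70.74 = 104.3
  GM ≈ 10.21

Step 4: From GA = √139, GJ = 3, AJ = 10, by the inverse law of cosines:
  cos(∠AGJ) = (GA² + GJ² - AJ²) / (2·GA·GJ)
  ∠AGJ = 47.27°

Step 5: From GJ = 3, GL = √97, JL = 11, by the inverse law of cosines:
  cos(∠JGL) = (GJ² + GL² - JL²) / (2·GJ·GL)
  ∠JGL = 104.7°

Step 6: From AG = √139, AJ = 10, GJ = 3, by the inverse law of cosines:
  cos(∠GAJ) = (AG² + AJ² - GJ²) / (2·AG·AJ)
  ∠GAJ = 12.73°

Step 7: From LG = √97, LJ = 11, GJ = 3, by the inverse law of cosines:
  cos(∠GLJ) = (LG² + LJ² - GJ²) / (2·LG·LJ)
  ∠GLJ = 15.3°

Step 8: From GA = √139, GM = 10.21, AM = 6, by the inverse law of cosines:
  cos(∠AGM) = (GA² + GM² - AM²) / (2·GA·GM)
  ∠AGM = 30.59°

Step 9: From MA = 6, MG = 10.21, AG = √139, by the inverse law of cosines:
  cos(∠AMG) = (MA² + MG² - AG²) / (2·MA·MG)
  ∠AMG = 89.41°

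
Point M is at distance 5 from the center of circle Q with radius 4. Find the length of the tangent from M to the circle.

The tangent, radius, and line from the external point to the center form a right triangle.
The right angle is where the tangent meets the radius.
By the Pythagorean theorem: tangent² + 4² = 5²
tangent² = 25 - 16 = 9
tangent = 3

3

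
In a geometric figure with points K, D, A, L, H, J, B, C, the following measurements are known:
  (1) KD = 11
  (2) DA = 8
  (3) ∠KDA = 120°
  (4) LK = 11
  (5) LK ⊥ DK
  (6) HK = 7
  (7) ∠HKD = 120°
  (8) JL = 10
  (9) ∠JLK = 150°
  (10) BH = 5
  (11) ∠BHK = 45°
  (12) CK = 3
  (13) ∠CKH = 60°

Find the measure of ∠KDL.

Step 1: By the law of cosines on triangle DKL: DL² = 11² + 11² − 2·11·11·cos(90°) = 242, so DL = 11·√2.
Step 2: By the inverse law of cosines on triangle KDL: cos(∠KDL) = (11² + (11·√2)² − 11²) / (2·11·11·√2) = 242/342.24 = 0.7071, so ∠KDL = 45°.

Therefore, the measure of angle ∠KDL = 45°.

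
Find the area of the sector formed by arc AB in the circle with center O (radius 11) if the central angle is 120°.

The full circle has area πr² = π(11)² = 121*pi.
The sector covers 120° out of 360°, a fraction of 1/3.
Sector area = 121*pi × 1/3 = 121*pi/3.

121*pi/3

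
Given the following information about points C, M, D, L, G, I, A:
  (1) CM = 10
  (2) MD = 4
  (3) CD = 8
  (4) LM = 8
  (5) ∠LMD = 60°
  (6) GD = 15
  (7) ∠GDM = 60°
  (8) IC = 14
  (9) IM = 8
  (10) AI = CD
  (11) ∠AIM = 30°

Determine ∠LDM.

Step 1: By the law of cosines on triangle DML: DL² = 4² + 8² − 2·4·8·cos(60°) = 48, so DL = 4·√3.
Step 2: By the inverse law of cosines on triangle LDM: cos(∠LDM) = ((4·√3)² + 4² − 8²) / (2·4·√3·4) = 0/55.43 = 0, so ∠LDM = 90°.

Therefore, the measure of angle ∠LDM = 90°.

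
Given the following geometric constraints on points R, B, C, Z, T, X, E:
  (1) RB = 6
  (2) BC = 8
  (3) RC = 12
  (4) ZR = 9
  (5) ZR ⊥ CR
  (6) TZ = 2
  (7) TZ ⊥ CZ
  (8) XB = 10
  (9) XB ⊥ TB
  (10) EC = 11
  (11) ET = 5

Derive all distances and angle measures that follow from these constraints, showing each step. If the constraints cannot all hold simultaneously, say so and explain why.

The constraints are consistent.

Step 1: From CR = 12, RZ = 9, and ∠CRZ = 90°, by the law of cosines:
  CZ² = CR² + RZ² - 2·CR·RZ·cos(90°) = 144 + 81 - 0 = 225
  CZ = 15

Step 2: From RB = 6, RC = 12, BC = 8, by the inverse law of cosines:
  cos(∠BRC) = (RB² + RC² - BC²) / (2·RB·RC)
  ∠BRC = 36.34°

Step 3: From BC = 8, BR = 6, CR = 12, by the inverse law of cosines:
  cos(∠CBR) = (BC² + BR² - CR²) / (2·BC·BR)
  ∠CBR = 117.28°

Step 4: From CB = 8, CR = 12, BR = 6, by the inverse law of cosines:
  cos(∠BCR) = (CB² + CR² - BR²) / (2·CB·CR)
  ∠BCR = 26.38°

Step 5: From CZ = 15, ZT = 2, and ∠CZT = 90°, by the law of cosines:
  CT² = CZ² + ZT² - 2·CZ·ZT·cos(90°) = 225 + 4 - 0 = 229
  CT ≈ 15.13

Step 6: From CR = 12, CZ = 15, RZ = 9, by the inverse law of cosines:
  cos(∠RCZ) = (CR² + CZ² - RZ²) / (2·CR·CZ)
  ∠RCZ = 36.87°

Step 7: From ZC = 15, ZR = 9, CR = 12, by the inverse law of cosines:
  cos(∠CZR) = (ZC² + ZR² - CR²) / (2·ZC·ZR)
  ∠CZR = 53.13°

Step 8: From CE = 11, CT = 15.13, ET = 5, by the inverse law of cosines:
  cos(∠ECT) = (CE² + CT² - ET²) / (2·CE·CT)
  ∠ECT = 12.52°

Step 9: From CT = 15.13, CZ = 15, TZ = 2, by the inverse law of cosines:
  cos(∠TCZ) = (CT² + CZ² - TZ²) / (2·CT·CZ)
  ∠TCZ = 7.59°

Step 10: From TC = 15.13, TE = 5, CE = 11, by the inverse law of cosines:
  cos(∠CTE) = (TC² + TE² - CE²) / (2·TC·TE)
  ∠CTE = 28.49°

Step 11: From TC = 15.13, TZ = 2, CZ = 15, by the inverse law of cosines:
  cos(∠CTZ) = (TC² + TZ² - CZ²) / (2·TC·TZ)
  ∠CTZ = 82.41°

Step 12: From EC = 11, ET = 5, CT = 15.13, by the inverse law of cosines:
  cos(∠CET) = (EC² + ET² - CT²) / (2·EC·ET)
  ∠CET = 138.99°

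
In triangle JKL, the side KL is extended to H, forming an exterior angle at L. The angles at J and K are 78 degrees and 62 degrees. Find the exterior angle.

By the exterior angle theorem, an exterior angle of a triangle equals the sum of the two remote interior angles.
Exterior angle = angle J + angle K
Exterior angle = 78 + 62 = 140 degrees

140 degrees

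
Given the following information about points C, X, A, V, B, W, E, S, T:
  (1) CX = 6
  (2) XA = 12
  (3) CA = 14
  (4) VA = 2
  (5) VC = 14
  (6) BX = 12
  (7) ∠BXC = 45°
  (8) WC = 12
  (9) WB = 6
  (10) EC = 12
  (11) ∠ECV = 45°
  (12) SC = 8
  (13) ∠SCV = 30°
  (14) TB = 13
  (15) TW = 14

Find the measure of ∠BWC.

Step 1: By the law of cosines on triangle BXC: BC² = 12² + 6² − 2·12·6·cos(45°) = 78.18, so BC ≈ 8.84.
Step 2: By the inverse law of cosines on triangle BWC: cos(∠BWC) = (6² + 12² − 8.84²) / (2·6·12) = 101.82/144 = 0.7071, so ∠BWC = 45°.

Therefore, the measure of angle ∠BWC = 45°.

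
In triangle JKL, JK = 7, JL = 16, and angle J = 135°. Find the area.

When two sides and the included angle are known, the area formula is (1/2)ab sin(C).
The height from one side to the opposite vertex is 16 sin(135°) = 8*sqrt(2).
Area = (1/2) * 7 * 8*sqrt(2) = 28*sqrt(2).

28*sqrt(2)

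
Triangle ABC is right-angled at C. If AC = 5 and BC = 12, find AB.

By the Pythagorean theorem: AB^2 = AC^2 + BC^2
AB^2 = 5^2 + 12^2 = 25 + 144 = 169
AB = sqrt(169) = 13

13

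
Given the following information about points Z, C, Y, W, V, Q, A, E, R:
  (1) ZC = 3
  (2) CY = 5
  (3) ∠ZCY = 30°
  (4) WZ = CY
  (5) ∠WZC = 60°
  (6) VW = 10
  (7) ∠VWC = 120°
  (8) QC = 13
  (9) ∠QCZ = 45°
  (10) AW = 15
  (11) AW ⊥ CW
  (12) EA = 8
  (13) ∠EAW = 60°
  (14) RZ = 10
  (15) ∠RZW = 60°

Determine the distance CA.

From the given relations: WZ = CY = 5.
Step 1: By the law of cosines on triangle CZW: CW² = 3² + 5² − 2·3·5·cos(60°) = 19, so CW = √19.
Step 2: By the law of cosines on triangle CWA: CA² = √19² + 15² − 2·√19·15·cos(90°) = 244, so CA = 2·√61.

Therefore, the length of CA = 2·√61.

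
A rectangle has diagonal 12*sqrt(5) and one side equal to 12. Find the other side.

b = sqrt(d^2 - a^2) = sqrt(720 - 144) = sqrt(576) = 24

24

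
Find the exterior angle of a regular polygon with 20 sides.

Each exterior angle of a regular n-gon is 360 / n.
For n = 20: 360 / 20 = 18 degrees.

18 degrees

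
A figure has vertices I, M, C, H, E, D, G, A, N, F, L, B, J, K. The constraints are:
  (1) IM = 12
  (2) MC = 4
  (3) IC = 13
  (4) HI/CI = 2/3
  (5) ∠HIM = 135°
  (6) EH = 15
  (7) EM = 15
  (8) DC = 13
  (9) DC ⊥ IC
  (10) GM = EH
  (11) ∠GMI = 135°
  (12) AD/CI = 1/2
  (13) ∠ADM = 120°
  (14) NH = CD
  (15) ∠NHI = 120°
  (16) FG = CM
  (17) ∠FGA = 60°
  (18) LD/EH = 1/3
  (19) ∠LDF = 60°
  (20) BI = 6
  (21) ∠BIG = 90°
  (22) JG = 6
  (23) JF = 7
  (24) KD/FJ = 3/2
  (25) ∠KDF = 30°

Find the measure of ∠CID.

Step 1: By the law of cosines on triangle ICD: ID² = 13² + 13² − 2·13·13·cos(90°) = 338, so ID = 13·√2.
Step 2: By the inverse law of cosines on triangle CID: cos(∠CID) = (13² + (13·√2)² − 13²) / (2·13·13·√2) = 338/478 = 0.7071, so ∠CID = 45°.

Therefore, the measure of angle ∠CID = 45°.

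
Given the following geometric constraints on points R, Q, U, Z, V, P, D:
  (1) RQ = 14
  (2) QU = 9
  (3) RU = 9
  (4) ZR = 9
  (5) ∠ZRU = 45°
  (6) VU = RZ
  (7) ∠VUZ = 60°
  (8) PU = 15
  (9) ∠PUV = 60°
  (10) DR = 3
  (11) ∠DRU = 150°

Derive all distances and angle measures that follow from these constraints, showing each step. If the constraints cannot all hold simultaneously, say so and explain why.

The constraints are consistent.

From the given relations:
  VU = RZ = 9

Step 1: From UR = 9, RZ = 9, and ∠URZ = 45°, by the law of cosines:
  UZ² = UR² + RZ² - 2·UR·RZ·cos(45°) = 81 + 81 - 114.6 = 47.45
  UZ ≈ 6.89

Step 2: From UR = 9, RD = 3, and ∠URD = 150°, by the law of cosines:
  UD² = UR² + RD² - 2·UR·RD·cos(150°) = 81 + 9 + 46.77 = 136.8
  UD ≈ 11.69

Step 3: From VU = 9, UP = 15, and ∠VUP = 60°, by the law of cosines:
  VP² = VU² + UP² - 2·VU·UP·cos(60°) = 81 + 225 - 135 = 171
  VP = 3·√19

Step 4: From RQ = 14, RU = 9, QU = 9, by the inverse law of cosines:
  cos(∠QRU) = (RQ² + RU² - QU²) / (2·RQ·RU)
  ∠QRU = 38.94°

Step 5: From QR = 14, QU = 9, RU = 9, by the inverse law of cosines:
  cos(∠RQU) = (QR² + QU² - RU²) / (2·QR·QU)
  ∠RQU = 38.94°

Step 6: From UQ = 9, UR = 9, QR = 14, by the inverse law of cosines:
  cos(∠QUR) = (UQ² + UR² - QR²) / (2·UQ·UR)
  ∠QUR = 102.12°

Step 7: From ZU = 6.89, UV = 9, and ∠ZUV = 60°, by the law of cosines:
  ZV² = ZU² + UV² - 2·ZU·UV·cos(60°) = 47.45 + 81 - 61.99 = 66.45
  ZV ≈ 8.15

Step 8: From UD = 11.69, UR = 9, DR = 3, by the inverse law of cosines:
  cos(∠DUR) = (UD² + UR² - DR²) / (2·UD·UR)
  ∠DUR = 7.37°

Step 9: From UR = 9, UZ = 6.89, RZ = 9, by the inverse law of cosines:
  cos(∠RUZ) = (UR² + UZ² - RZ²) / (2·UR·UZ)
  ∠RUZ = 67.5°

Step 10: From ZR = 9, ZU = 6.89, RU = 9, by the inverse law of cosines:
  cos(∠RZU) = (ZR² + ZU² - RU²) / (2·ZR·ZU)
  ∠RZU = 67.5°

Step 11: From VP = 3·√19, VU = 9, PU = 15, by the inverse law of cosines:
  cos(∠PVU) = (VP² + VU² - PU²) / (2·VP·VU)
  ∠PVU = 83.41°

Step 12: From PU = 15, PV = 3·√19, UV = 9, by the inverse law of cosines:
  cos(∠UPV) = (PU² + PV² - UV²) / (2·PU·PV)
  ∠UPV = 36.59°

Step 13: From DR = 3, DU = 11.69, RU = 9, by the inverse law of cosines:
  cos(∠RDU) = (DR² + DU² - RU²) / (2·DR·DU)
  ∠RDU = 22.63°

Step 14: From ZU = 6.89, ZV = 8.15, UV = 9, by the inverse law of cosines:
  cos(∠UZV) = (ZU² + ZV² - UV²) / (2·ZU·ZV)
  ∠UZV = 72.96°

Step 15: From VU = 9, VZ = 8.15, UZ = 6.89, by the inverse law of cosines:
  cos(∠UVZ) = (VU² + VZ² - UZ²) / (2·VU·VZ)
  ∠UVZ = 47.04°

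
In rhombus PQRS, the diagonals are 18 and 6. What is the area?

Area = (18 * 6) / 2 = 108 / 2 = 54

54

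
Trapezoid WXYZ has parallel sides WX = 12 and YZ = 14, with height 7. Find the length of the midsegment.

midsegment = (12 + 14) / 2 = 26 / 2 = 13

13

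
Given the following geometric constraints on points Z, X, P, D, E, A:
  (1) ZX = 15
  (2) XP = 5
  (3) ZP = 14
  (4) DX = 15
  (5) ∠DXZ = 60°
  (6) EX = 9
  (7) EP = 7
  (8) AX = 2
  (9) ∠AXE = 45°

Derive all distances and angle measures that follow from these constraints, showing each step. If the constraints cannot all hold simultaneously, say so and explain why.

The constraints are consistent.

Step 1: From ZX = 15, XD = 15, and ∠ZXD = 60°, by the law of cosines:
  ZD² = ZX² + XD² - 2·ZX·XD·cos(60°) = 225 + 225 - 225 = 225
  ZD = 15

Step 2: From EX = 9, XA = 2, and ∠EXA = 45°, by the law of cosines:
  EA² = EX² + XA² - 2·EX·XA·cos(45°) = 81 + 4 - 25.46 = 59.54
  EA ≈ 7.72

Step 3: From ZP = 14, ZX = 15, PX = 5, by the inverse law of cosines:
  cos(∠PZX) = (ZP² + ZX² - PX²) / (2·ZP·ZX)
  ∠PZX = 19.46°

Step 4: From XE = 9, XP = 5, EP = 7, by the inverse law of cosines:
  cos(∠EXP) = (XE² + XP² - EP²) / (2·XE·XP)
  ∠EXP = 50.7°

Step 5: From XP = 5, XZ = 15, PZ = 14, by the inverse law of cosines:
  cos(∠PXZ) = (XP² + XZ² - PZ²) / (2·XP·XZ)
  ∠PXZ = 68.9°

Step 6: From PE = 7, PX = 5, EX = 9, by the inverse law of cosines:
  cos(∠EPX) = (PE² + PX² - EX²) / (2·PE·PX)
  ∠EPX = 95.74°

Step 7: From PX = 5, PZ = 14, XZ = 15, by the inverse law of cosines:
  cos(∠XPZ) = (PX² + PZ² - XZ²) / (2·PX·PZ)
  ∠XPZ = 91.64°

Step 8: From EP = 7, EX = 9, PX = 5, by the inverse law of cosines:
  cos(∠PEX) = (EP² + EX² - PX²) / (2·EP·EX)
  ∠PEX = 33.56°

Step 9: From ZD = 15, ZX = 15, DX = 15, by the inverse law of cosines:
  cos(∠DZX) = (ZD² + ZX² - DX²) / (2·ZD·ZX)
  ∠DZX = 60°

Step 10: From DX = 15, DZ = 15, XZ = 15, by the inverse law of cosines:
  cos(∠XDZ) = (DX² + DZ² - XZ²) / (2·DX·DZ)
  ∠XDZ = 60°

Step 11: From EA = 7.72, EX = 9, AX = 2, by the inverse law of cosines:
  cos(∠AEX) = (EA² + EX² - AX²) / (2·EA·EX)
  ∠AEX = 10.56°

Step 12: From AE = 7.72, AX = 2, EX = 9, by the inverse law of cosines:
  cos(∠EAX) = (AE² + AX² - EX²) / (2·AE·AX)
  ∠EAX = 124.44°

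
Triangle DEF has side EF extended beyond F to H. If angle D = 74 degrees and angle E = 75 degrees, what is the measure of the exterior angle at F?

The interior angle at F is 180 - 74 - 75 = 31 degrees.
The exterior angle and interior angle at F are supplementary:
Exterior angle = 180 - 31 = 149 degrees.

149 degrees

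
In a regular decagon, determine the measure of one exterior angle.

Each exterior angle of a regular n-gon is 360 / n.
For n = 10: 360 / 10 = 36 degrees.

36 degrees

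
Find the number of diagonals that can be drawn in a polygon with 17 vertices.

Each of the 17 vertices connects to 14 non-adjacent vertices via diagonals.
Total connections = 17 × 14 = 238, but each diagonal is counted twice.
Number of diagonals = 238 / 2 = 119.

119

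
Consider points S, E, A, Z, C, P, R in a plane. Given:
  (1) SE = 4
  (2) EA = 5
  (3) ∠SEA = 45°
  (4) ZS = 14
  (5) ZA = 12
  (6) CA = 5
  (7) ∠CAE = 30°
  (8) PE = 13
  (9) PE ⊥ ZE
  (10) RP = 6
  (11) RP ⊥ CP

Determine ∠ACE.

Step 1: By the law of cosines on triangle CAE: CE² = 5² + 5² − 2·5·5·cos(30°) = 6.7, so CE ≈ 2.59.
Step 2: By the inverse law of cosines on triangle ACE: cos(∠ACE) = (5² + 2.59² − 5²) / (2·5·2.59) = 6.7/25.88 = 0.2588, so ∠ACE = 75°.

Therefore, the measure of angle ∠ACE = 75°.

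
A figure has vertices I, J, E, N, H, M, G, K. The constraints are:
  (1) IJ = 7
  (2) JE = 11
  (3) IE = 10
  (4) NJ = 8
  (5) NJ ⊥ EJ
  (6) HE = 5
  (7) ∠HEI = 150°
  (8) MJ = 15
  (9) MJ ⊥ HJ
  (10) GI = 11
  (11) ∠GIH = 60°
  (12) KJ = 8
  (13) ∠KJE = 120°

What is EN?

Step 1: By the law of cosines on triangle EJN: EN² = 11² + 8² − 2·11·8·cos(90°) = 185, so EN = √185.

Therefore, the length of EN = √185.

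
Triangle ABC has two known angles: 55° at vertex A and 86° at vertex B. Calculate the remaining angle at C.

Let angle C = x. Then 55 + 86 + x = 180.
x = 180 - 141 = 39 degrees.

39 degrees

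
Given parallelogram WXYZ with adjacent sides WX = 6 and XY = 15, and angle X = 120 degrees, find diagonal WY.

The diagonal of a parallelogram can be found by treating two adjacent sides and the diagonal as a triangle.
Applying the law of cosines with sides 6, 15 and included angle 120°:
d^2 = 36 + 225 - 180*cos(120°) = 351
d = 3*sqrt(39)

3*sqrt(39)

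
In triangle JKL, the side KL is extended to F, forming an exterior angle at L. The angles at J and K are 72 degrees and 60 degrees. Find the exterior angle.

By the exterior angle theorem, an exterior angle of a triangle equals the sum of the two remote interior angles.
Exterior angle = angle J + angle K
Exterior angle = 72 + 60 = 132 degrees

132 degrees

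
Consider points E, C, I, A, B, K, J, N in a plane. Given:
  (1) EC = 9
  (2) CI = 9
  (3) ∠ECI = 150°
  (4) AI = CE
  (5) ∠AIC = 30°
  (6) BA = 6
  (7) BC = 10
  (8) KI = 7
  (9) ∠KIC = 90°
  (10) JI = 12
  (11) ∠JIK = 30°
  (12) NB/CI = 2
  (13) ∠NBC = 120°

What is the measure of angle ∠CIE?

Step 1: By the law of cosines on triangle ICE: IE² = 9² + 9² − 2·9·9·cos(150°) = 302.3, so IE ≈ 17.39.
Step 2: By the inverse law of cosines on triangle CIE: cos(∠CIE) = (9² + 17.39² − 9²) / (2·9·17.39) = 302.3/312.96 = 0.9659, so ∠CIE = 15°.

Therefore, the measure of angle ∠CIE = 15°.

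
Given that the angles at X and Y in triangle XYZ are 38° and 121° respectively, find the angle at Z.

By the triangle angle sum property, the three interior angles of any triangle add up to 180°.
We know angle X = 38° and angle Y = 121°, so their sum is 159°.
Therefore angle Z = 180° - 159° = 21°.

21 degrees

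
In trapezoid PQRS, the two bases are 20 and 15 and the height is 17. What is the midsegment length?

The midsegment (median) of a trapezoid connects the midpoints of the non-parallel sides.
Its length is the average of the two bases: (20 + 15) / 2 = 35/2.

35/2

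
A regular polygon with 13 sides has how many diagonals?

The number of diagonals in an n-gon is n(n - 3)/2.
For n = 13: 13(13 - 3)/2 = 13 × 10 / 2 = 65.

65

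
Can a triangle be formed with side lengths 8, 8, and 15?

Yes.
The triangle inequality requires that the sum of any two sides exceeds the third.
Here 8 + 8 = 16 > 15, so the condition is met.

Yes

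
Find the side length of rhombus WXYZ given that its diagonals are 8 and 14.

Half-diagonals are 4 and 7. side = sqrt(4^2 + 7^2) = sqrt(65)

sqrt(65)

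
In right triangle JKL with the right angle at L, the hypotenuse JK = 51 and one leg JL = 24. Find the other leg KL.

Rearranging the Pythagorean theorem to solve for the unknown leg:
leg^2 = hypotenuse^2 - known_leg^2 = 2601 - 576 = 2025
leg = sqrt(2025) = 45.

45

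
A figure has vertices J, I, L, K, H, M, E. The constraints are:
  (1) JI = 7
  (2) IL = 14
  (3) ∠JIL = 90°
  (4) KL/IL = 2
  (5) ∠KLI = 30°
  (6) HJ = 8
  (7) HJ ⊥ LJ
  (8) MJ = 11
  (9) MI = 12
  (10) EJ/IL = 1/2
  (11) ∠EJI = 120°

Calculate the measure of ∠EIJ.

From the given relations: EJ = 1/2·IL = 1/2·14 = 7.
Step 1: By the law of cosines on triangle IJE: IE² = 7² + 7² − 2·7·7·cos(120°) = 147, so IE = 7·√3.
Step 2: By the inverse law of cosines on triangle EIJ: cos(∠EIJ) = ((7·√3)² + 7² − 7²) / (2·7·√3·7) = 147/169.74 = 0.866, so ∠EIJ = 30°.

Therefore, the measure of angle ∠EIJ = 30°.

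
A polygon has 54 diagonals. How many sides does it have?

Using d = n(n - 3)/2, we solve 54 = n(n - 3)/2.
So n(n - 3) = 108.
Testing n = 12: 12 * 9 = 108 = 108. Correct.
The polygon has 12 sides.

12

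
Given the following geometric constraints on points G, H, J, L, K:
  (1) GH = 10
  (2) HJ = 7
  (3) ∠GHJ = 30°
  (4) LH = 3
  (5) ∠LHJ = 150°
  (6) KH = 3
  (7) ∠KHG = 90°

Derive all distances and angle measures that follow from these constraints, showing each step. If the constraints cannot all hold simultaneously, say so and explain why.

The constraints are consistent.

Step 1: From GH = 10, HJ = 7, and ∠GHJ = 30°, by the law of cosines:
  GJ² = GH² + HJ² - 2·GH·HJ·cos(30°) = 100 + 49 - 121.2 = 27.76
  GJ ≈ 5.27

Step 2: From GH = 10, HK = 3, and ∠GHK = 90°, by the law of cosines:
  GK² = GH² + HK² - 2·GH·HK·cos(90°) = 100 + 9 - 0 = 109
  GK = √109

Step 3: From JH = 7, HL = 3, and ∠JHL = 150°, by the law of cosines:
  JL² = JH² + HL² - 2·JH·HL·cos(150°) = 49 + 9 + 36.37 = 94.37
  JL ≈ 9.71

Step 4: From GH = 10, GJ = 5.27, HJ = 7, by the inverse law of cosines:
  cos(∠HGJ) = (GH² + GJ² - HJ²) / (2·GH·GJ)
  ∠HGJ = 41.63°

Step 5: From GH = 10, GK = √109, HK = 3, by the inverse law of cosines:
  cos(∠HGK) = (GH² + GK² - HK²) / (2·GH·GK)
  ∠HGK = 16.7°

Step 6: From JG = 5.27, JH = 7, GH = 10, by the inverse law of cosines:
  cos(∠GJH) = (JG² + JH² - GH²) / (2·JG·JH)
  ∠GJH = 108.37°

Step 7: From JH = 7, JL = 9.71, HL = 3, by the inverse law of cosines:
  cos(∠HJL) = (JH² + JL² - HL²) / (2·JH·JL)
  ∠HJL = 8.88°

Step 8: From LH = 3, LJ = 9.71, HJ = 7, by the inverse law of cosines:
  cos(∠HLJ) = (LH² + LJ² - HJ²) / (2·LH·LJ)
  ∠HLJ = 21.12°

Step 9: From KG = √109, KH = 3, GH = 10, by the inverse law of cosines:
  cos(∠GKH) = (KG² + KH² - GH²) / (2·KG·KH)
  ∠GKH = 73.3°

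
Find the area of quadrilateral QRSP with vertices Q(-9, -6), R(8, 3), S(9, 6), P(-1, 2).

The Shoelace formula works by pairing each vertex with the next (cycling back to the first).
For each pair, compute x_i*y_(i+1) - x_(i+1)*y_i:
  (-9*3 - 8*-6) = 21
  (8*6 - 9*3) = 21
  (9*2 - -1*6) = 24
  (-1*-6 - -9*2) = 24
Taking half the absolute value of the total: Area = (1/2)(90) = 45.

45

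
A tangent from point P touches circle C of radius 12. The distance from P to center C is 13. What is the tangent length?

Let T be the point of tangency. Then CT ⊥ PT (radius ⊥ tangent).
In right triangle CTP: CP² = CT² + PT²
13² = 12² + PT²
PT² = 25, PT = 5

5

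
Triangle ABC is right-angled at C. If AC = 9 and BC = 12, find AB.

AB = sqrt(9^2 + 12^2) = sqrt(225) = 15

15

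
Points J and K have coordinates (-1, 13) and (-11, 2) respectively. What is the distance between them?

d = sqrt((-10)^2 + (-11)^2) = sqrt(221)

sqrt(221)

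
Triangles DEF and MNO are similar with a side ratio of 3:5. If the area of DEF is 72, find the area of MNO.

The ratio of areas of similar triangles = (side ratio)^2.
Side ratio = 3:5, so area ratio = 9:25.
Area of MNO / Area of DEF = 25/9
Area of MNO = 72 * 25/9 = 200

200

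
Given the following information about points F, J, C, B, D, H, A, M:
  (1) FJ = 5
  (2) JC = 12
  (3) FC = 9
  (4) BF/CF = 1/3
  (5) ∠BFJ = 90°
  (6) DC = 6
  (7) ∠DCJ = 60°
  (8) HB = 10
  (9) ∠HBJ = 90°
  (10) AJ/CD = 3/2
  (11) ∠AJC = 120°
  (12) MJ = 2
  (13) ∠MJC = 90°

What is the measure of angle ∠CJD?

Step 1: By the law of cosines on triangle JCD: JD² = 12² + 6² − 2·12·6·cos(60°) = 108, so JD = 6·√3.
Step 2: By the inverse law of cosines on triangle CJD: cos(∠CJD) = (12² + (6·√3)² − 6²) / (2·12·6·√3) = 216/249.42 = 0.866, so ∠CJD = 30°.

Therefore, the measure of angle ∠CJD = 30°.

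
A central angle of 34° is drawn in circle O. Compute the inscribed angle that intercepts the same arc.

An inscribed angle intercepts an arc from a point on the circle, while the central angle intercepts the same arc from the center.
The inscribed angle is always half the central angle: 34° / 2 = 17°.

17°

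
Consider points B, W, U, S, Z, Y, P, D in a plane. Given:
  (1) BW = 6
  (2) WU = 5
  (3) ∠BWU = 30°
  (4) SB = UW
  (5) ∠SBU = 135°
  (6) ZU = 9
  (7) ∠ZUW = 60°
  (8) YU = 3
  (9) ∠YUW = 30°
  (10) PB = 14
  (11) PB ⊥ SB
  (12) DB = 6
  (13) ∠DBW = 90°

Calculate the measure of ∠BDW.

Step 1: By the law of cosines on triangle DBW: DW² = 6² + 6² − 2·6·6·cos(90°) = 72, so DW = 6·√2.
Step 2: By the inverse law of cosines on triangle BDW: cos(∠BDW) = (6² + (6·√2)² − 6²) / (2·6·6·√2) = 72/101.82 = 0.7071, so ∠BDW = 45°.

Therefore, the measure of angle ∠BDW = 45°.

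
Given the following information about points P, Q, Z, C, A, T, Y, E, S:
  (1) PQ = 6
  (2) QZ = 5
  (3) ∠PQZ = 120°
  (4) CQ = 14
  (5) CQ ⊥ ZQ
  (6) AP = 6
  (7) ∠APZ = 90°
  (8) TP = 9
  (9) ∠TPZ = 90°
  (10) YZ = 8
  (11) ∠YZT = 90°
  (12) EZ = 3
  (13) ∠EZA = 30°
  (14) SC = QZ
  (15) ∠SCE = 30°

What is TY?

Step 1: By the law of cosines on triangle ZQP: ZP² = 5² + 6² − 2·5·6·cos(120°) = 91, so ZP = √91.
Step 2: By the law of cosines on triangle ZPT: ZT² = √91² + 9² − 2·√91·9·cos(90°) = 172, so ZT = 2·√43.
Step 3: By the law of cosines on triangle TZY: TY² = (2·√43)² + 8² − 2·2·√43·8·cos(90°) = 236, so TY = 2·√59.

Therefore, the length of TY = 2·√59.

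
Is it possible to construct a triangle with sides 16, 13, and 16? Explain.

Check all three triangle inequalities:
16 + 13 = 29 > 16 ✓
16 + 16 = 32 > 13 ✓
13 + 16 = 29 > 16 ✓
All conditions hold, so these sides form a valid triangle.

Yes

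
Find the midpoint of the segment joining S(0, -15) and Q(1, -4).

M = ((x₁ + x₂)/2, (y₁ + y₂)/2)
= ((0 + 1)/2, (-15 + -4)/2)
= (1/2, -19/2) = (1/2, -19/2)

(1/2, -19/2)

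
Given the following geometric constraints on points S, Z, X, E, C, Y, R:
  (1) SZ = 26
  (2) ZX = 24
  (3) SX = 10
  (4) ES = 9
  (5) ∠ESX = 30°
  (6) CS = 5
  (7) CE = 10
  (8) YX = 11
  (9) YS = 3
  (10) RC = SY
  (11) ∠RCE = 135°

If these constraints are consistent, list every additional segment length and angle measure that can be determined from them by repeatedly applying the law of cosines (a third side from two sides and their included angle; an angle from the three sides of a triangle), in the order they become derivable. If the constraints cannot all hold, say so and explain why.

The constraints are consistent. Derivable facts, in order:
After 1 step:
- ER ≈ 12.31
- XE ≈ 5.01
- ∠CES = 29.93°
- ∠CSE = 86.18°
- ∠ECS = 63.9°
- ∠SXY = 15.5°
- ∠SXZ = 90°
- ∠SYX = 62.96°
- ∠SZX = 22.62°
- ∠XSY = 101.54°
- ∠XSZ = 67.38°
After 2 steps:
- ∠CER = 9.93°
- ∠CRE = 35.07°
- ∠EXS = 63.89°
- ∠SEX = 86.11°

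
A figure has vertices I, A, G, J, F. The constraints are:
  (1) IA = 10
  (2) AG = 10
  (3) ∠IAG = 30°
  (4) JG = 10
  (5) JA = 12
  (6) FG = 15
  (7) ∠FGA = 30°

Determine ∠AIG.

Step 1: By the law of cosines on triangle IAG: IG² = 10² + 10² − 2·10·10·cos(30°) = 26.79, so IG ≈ 5.18.
Step 2: By the inverse law of cosines on triangle AIG: cos(∠AIG) = (10² + 5.18² − 10²) / (2·10·5.18) = 26.79/103.53 = 0.2588, so ∠AIG = 75°.

Therefore, the measure of angle ∠AIG = 75°.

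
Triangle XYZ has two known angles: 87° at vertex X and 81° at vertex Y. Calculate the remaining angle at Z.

The interior angles sum to 180°: angle Z = 180 - 87 - 81 = 12°.
The triangle is acute (angles 87°, 81°, 12°).

12 degrees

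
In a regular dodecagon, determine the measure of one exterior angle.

Each exterior angle of a regular n-gon is 360 / n.
For n = 12: 360 / 12 = 30 degrees.

30 degrees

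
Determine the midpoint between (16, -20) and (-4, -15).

The midpoint is the average of the coordinates:
x: (16 + -4)/2 = 6
y: (-20 + -15)/2 = -35/2
Midpoint = (6, -35/2)

(6, -35/2)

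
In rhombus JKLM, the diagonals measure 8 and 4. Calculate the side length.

Half-diagonals are 4 and 2. side = sqrt(4^2 + 2^2) = sqrt(20) = 2*sqrt(5)

2*sqrt(5)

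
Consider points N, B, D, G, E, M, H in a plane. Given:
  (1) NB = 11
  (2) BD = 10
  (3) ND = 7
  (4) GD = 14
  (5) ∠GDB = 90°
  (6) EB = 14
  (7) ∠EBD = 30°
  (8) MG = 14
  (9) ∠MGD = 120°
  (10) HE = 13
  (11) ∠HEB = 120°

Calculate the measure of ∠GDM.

Step 1: By the law of cosines on triangle DGM: DM² = 14² + 14² − 2·14·14·cos(120°) = 588, so DM = 14·√3.
Step 2: By the inverse law of cosines on triangle GDM: cos(∠GDM) = (14² + (14·√3)² − 14²) / (2·14·14·√3) = 588/678.96 = 0.866, so ∠GDM = 30°.

Therefore, the measure of angle ∠GDM = 30°.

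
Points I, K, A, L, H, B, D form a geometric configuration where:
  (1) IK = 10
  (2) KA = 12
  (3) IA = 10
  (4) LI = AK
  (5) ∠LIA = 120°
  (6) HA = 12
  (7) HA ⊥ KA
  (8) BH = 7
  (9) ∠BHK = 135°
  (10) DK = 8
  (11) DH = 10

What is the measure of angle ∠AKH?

Step 1: By the law of cosines on triangle KAH: KH² = 12² + 12² − 2·12·12·cos(90°) = 288, so KH = 12·√2.
Step 2: By the inverse law of cosines on triangle AKH: cos(∠AKH) = (12² + (12·√2)² − 12²) / (2·12·12·√2) = 288/407.29 = 0.7071, so ∠AKH = 45°.

Therefore, the measure of angle ∠AKH = 45°.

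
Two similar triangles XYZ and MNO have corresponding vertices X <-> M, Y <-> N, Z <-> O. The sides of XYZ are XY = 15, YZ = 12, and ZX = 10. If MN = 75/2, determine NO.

k = 75/2/15 = 5/2. NO = 5/2 * 12 = 30.

30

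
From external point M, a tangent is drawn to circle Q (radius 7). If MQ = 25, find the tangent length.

The tangent, radius, and line from the external point to the center form a right triangle.
The right angle is where the tangent meets the radius.
By the Pythagorean theorem: tangent² + 7² = 25²
tangent² = 625 - 49 = 576
tangent = 24

24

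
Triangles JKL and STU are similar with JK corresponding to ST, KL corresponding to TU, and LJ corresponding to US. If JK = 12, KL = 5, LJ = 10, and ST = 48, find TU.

Since the triangles are similar, the ratio of corresponding sides is constant.
Scale factor k = ST / JK = 48 / 12 = 4
TU = k * KL = 4 * 5 = 20

20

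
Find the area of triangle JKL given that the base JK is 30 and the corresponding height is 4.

A triangle's area is half the area of a rectangle with the same base and height.
Area = (1/2) * 30 * 4 = 60.

60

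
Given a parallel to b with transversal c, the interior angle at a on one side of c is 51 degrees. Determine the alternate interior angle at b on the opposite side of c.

Alternate interior angles formed by parallel lines and a transversal are equal.
The given angle is 51 degrees.
The alternate interior angle = 51 degrees.

51 degrees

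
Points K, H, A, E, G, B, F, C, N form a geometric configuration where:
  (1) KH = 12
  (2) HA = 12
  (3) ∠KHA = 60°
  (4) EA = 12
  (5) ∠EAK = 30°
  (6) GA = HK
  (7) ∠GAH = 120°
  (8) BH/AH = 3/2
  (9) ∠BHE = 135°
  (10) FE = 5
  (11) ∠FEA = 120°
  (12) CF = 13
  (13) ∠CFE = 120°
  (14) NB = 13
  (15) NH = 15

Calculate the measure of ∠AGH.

From the given relations: GA = HK = 12.
Step 1: By the law of cosines on triangle GAH: GH² = 12² + 12² − 2·12·12·cos(120°) = 432, so GH = 12·√3.
Step 2: By the inverse law of cosines on triangle AGH: cos(∠AGH) = (12² + (12·√3)² − 12²) / (2·12·12·√3) = 432/498.83 = 0.866, so ∠AGH = 30°.

Therefore, the measure of angle ∠AGH = 30°.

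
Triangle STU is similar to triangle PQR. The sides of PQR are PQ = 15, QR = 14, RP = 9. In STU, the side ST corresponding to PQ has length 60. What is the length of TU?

Since the triangles are similar, the ratio of corresponding sides is constant.
Scale factor k = ST / PQ = 60 / 15 = 4
TU = k * QR = 4 * 14 = 56

56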